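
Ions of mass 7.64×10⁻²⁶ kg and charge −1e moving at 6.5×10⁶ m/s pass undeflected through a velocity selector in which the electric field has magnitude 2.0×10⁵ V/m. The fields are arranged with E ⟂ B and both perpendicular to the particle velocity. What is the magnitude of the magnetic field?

B = 0.031 T

Balance of forces in the selector: qE = qvB ⇒ B = E/v.
B = 2.0×10⁵/6.5×10⁶ = 0.031 T.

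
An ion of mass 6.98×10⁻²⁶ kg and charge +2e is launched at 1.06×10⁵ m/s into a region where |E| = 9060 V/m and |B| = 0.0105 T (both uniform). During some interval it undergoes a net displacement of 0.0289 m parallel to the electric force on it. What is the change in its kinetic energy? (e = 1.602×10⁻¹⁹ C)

ΔKE ≈ 8.39×10⁻¹⁷ J

The magnetic force is always ⟂ v and does no work; only the electric force changes KE.
ΔKE = F_E · d = |q|E d = (3.204×10⁻¹⁹)(9060)(0.0289) ≈ 8.39×10⁻¹⁷ J.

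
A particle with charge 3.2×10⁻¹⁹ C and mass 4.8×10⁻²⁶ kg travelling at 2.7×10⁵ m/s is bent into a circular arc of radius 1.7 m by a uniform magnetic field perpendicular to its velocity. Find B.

From |q|vB = mv²/r, B = mv/(|q|r).
B = (4.8×10⁻²⁶)(2.7×10⁵)/((3.2×10⁻¹⁹)(1.7)) ≈ 0.024 T.

B ≈ 0.024 T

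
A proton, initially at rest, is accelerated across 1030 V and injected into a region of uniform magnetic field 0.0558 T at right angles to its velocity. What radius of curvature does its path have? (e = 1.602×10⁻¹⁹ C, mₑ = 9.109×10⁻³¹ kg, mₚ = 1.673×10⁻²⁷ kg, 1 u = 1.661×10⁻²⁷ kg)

Acceleration: |q|V = ½mv² ⇒ v = √(2|q|V/m) = √(2·1.602×10⁻¹⁹·1030/1.673×10⁻²⁷) ≈ 4.441×10⁵ m/s.
In the field: r = mv/(|q|B) = (1.673×10⁻²⁷)(4.441×10⁵)/((1.602×10⁻¹⁹)(0.0558)) ≈ 0.0831 m.

r ≈ 0.0831 m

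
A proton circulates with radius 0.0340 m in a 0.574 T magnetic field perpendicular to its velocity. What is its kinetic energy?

v = |q|Br/m, then KE = ½mv² = (qBr)²/(2m).
v = (1.602×10⁻¹⁹)(0.574)(0.0340)/1.673×10⁻²⁷ ≈ 1.869×10⁶ m/s.
KE = ½(1.673×10⁻²⁷)(1.869×10⁶)² ≈ 2.92×10⁻¹⁵ J.

KE ≈ 2.92×10⁻¹⁵ J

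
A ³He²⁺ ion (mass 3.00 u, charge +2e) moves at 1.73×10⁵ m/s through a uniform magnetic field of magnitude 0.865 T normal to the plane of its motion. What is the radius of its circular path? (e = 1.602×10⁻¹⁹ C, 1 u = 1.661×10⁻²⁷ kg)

The magnetic force provides the centripetal force: |q|vB = mv²/r.
r = mv/(|q|B) = (4.983×10⁻²⁷)(1.73×10⁵)/((3.204×10⁻¹⁹)(0.865)) ≈ 3.11×10⁻³ m.

r ≈ 3.11×10⁻³ m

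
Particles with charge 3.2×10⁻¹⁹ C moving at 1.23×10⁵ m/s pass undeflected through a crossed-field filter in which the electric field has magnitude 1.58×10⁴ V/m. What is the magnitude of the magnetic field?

Balance of forces in the selector: qE = qvB ⇒ B = E/v.
B = 1.58×10⁴/1.23×10⁵ = 0.128 T.

B = 0.128 T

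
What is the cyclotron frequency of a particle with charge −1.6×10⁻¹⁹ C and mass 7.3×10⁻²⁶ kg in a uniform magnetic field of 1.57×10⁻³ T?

f = |q|B/(2πm).
f = (1.6×10⁻¹⁹)(1.57×10⁻³)/(2π·7.3×10⁻²⁶) ≈ 548 Hz.

f ≈ 548 Hz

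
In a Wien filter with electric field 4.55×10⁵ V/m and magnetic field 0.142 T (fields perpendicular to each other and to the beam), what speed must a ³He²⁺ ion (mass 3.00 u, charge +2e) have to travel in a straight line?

Straight-line motion ⇒ electric and magnetic forces cancel, so E = vB.
v = E/B = 4.55×10⁵/0.142 = 3.20×10⁶ m/s.

v = 3.20×10⁶ m/s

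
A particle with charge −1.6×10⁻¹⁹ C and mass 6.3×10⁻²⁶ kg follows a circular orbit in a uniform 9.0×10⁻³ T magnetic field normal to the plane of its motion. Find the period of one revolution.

T ≈ 2.7×10⁻⁴ s

The cyclotron period depends only on m, q, B: T = 2πm/(|q|B).
T = 2π(6.3×10⁻²⁶)/((1.6×10⁻¹⁹)(9.0×10⁻³)) ≈ 2.7×10⁻⁴ s.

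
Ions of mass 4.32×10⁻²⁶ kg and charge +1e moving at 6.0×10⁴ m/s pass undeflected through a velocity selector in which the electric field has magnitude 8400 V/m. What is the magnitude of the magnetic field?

Balance of forces in the selector: qE = qvB ⇒ B = E/v.
B = 8400/6.0×10⁴ = 0.14 T.

B = 0.14 T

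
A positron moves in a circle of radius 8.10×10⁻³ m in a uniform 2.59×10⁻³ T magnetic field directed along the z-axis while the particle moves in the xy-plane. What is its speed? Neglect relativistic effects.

v ≈ 3.69×10⁶ m/s

From |q|vB = mv²/r, v = |q|Br/m.
v = (1.602×10⁻¹⁹)(2.59×10⁻³)(8.10×10⁻³)/9.109×10⁻³¹ ≈ 3.69×10⁶ m/s.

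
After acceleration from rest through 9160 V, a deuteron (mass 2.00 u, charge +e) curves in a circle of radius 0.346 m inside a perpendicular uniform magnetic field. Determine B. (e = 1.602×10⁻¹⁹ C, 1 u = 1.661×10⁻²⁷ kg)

v = √(2|q|V/m) = √(2·1.602×10⁻¹⁹·9160/3.322×10⁻²⁷) ≈ 9.399×10⁵ m/s.
B = mv/(|q|r) = (3.322×10⁻²⁷)(9.399×10⁵)/((1.602×10⁻¹⁹)(0.346)) ≈ 0.0563 T.

B ≈ 0.0563 T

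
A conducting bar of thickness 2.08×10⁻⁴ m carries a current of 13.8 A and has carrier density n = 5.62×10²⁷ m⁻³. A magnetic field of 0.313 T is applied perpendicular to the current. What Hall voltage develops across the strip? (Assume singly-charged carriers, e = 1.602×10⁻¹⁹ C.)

V_H ≈ 2.31×10⁻⁵ V

V_H = IB/(n e t).
V_H = (13.8)(0.313)/((5.62×10²⁷)(1.602×10⁻¹⁹)(2.08×10⁻⁴)) ≈ 2.31×10⁻⁵ V.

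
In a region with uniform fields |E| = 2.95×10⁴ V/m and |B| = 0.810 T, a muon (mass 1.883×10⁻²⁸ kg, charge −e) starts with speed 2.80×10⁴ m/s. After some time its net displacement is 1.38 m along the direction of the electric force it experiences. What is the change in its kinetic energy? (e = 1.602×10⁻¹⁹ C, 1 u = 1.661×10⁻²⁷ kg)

The magnetic force is always ⟂ v and does no work; only the electric force changes KE.
ΔKE = F_E · d = |q|E d = (1.602×10⁻¹⁹)(2.95×10⁴)(1.38) ≈ 6.52×10⁻¹⁵ J.

ΔKE ≈ 6.52×10⁻¹⁵ J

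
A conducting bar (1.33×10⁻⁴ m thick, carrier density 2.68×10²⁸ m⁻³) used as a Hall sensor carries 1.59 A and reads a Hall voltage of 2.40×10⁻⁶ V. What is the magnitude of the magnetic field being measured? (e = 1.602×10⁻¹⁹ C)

From V_H = IB/(n e t), B = V_H n e t / I.
B = (2.40×10⁻⁶)(2.68×10²⁸)(1.602×10⁻¹⁹)(1.33×10⁻⁴)/1.59 ≈ 0.862 T.

B ≈ 0.862 T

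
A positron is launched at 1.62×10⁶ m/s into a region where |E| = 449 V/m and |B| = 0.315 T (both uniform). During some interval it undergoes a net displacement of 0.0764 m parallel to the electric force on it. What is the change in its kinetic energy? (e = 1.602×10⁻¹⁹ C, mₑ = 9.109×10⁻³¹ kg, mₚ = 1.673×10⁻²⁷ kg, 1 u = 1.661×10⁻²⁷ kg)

ΔKE ≈ 5.50×10⁻¹⁸ J

The magnetic force is always ⟂ v and does no work; only the electric force changes KE.
ΔKE = F_E · d = |q|E d = (1.602×10⁻¹⁹)(449)(0.0764) ≈ 5.50×10⁻¹⁸ J.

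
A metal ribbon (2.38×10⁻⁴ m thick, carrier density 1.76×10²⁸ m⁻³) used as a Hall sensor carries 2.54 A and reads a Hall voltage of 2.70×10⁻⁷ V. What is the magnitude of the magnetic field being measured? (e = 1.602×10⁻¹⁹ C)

From V_H = IB/(n e t), B = V_H n e t / I.
B = (2.70×10⁻⁷)(1.76×10²⁸)(1.602×10⁻¹⁹)(2.38×10⁻⁴)/2.54 ≈ 0.0713 T.

B ≈ 0.0713 T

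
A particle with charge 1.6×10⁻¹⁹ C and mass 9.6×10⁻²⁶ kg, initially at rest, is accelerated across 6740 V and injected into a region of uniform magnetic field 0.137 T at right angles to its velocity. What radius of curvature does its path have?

r ≈ 0.656 m

Acceleration: |q|V = ½mv² ⇒ v = √(2|q|V/m) = √(2·1.6×10⁻¹⁹·6740/9.6×10⁻²⁶) ≈ 1.499×10⁵ m/s.
In the field: r = mv/(|q|B) = (9.6×10⁻²⁶)(1.499×10⁵)/((1.6×10⁻¹⁹)(0.137)) ≈ 0.656 m.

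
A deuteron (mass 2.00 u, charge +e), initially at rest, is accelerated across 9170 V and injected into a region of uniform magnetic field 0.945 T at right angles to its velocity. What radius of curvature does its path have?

r ≈ 0.0206 m

Acceleration: |q|V = ½mv² ⇒ v = √(2|q|V/m) = √(2·1.602×10⁻¹⁹·9170/3.322×10⁻²⁷) ≈ 9.404×10⁵ m/s.
In the field: r = mv/(|q|B) = (3.322×10⁻²⁷)(9.404×10⁵)/((1.602×10⁻¹⁹)(0.945)) ≈ 0.0206 m.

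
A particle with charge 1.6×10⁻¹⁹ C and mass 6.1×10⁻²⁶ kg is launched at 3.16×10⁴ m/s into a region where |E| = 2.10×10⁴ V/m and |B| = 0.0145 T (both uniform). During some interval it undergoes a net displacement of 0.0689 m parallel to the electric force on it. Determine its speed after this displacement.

B does no work; ΔKE = |q|E d.
½mv_f² = ½mv₀² + |q|Ed = ½(6.1×10⁻²⁶)(3.16×10⁴)² + (1.6×10⁻¹⁹)(2.10×10⁴)(0.0689) ≈ 3.046×10⁻¹⁷ J + 2.315×10⁻¹⁶ J ≈ 2.620×10⁻¹⁶ J.
v_f = √(2·2.620×10⁻¹⁶/6.1×10⁻²⁶) ≈ 9.27×10⁴ m/s.

v_f ≈ 9.27×10⁴ m/s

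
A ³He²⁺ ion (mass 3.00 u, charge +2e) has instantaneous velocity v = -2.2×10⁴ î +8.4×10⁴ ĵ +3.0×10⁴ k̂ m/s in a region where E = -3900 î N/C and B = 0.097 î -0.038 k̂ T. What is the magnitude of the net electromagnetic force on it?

|F| ≈ 3.52×10⁻¹⁵ N

v×B = (-3190, 2070, -8150) N/C.
E + v×B = (-7090, 2070, -8150) N/C.
F = q(E + v×B) = (3.204×10⁻¹⁹ C)·(-7090, 2070, -8150) = (-2.27×10⁻¹⁵, 6.65×10⁻¹⁶, -2.61×10⁻¹⁵) N.
|F| = 3.52×10⁻¹⁵ N.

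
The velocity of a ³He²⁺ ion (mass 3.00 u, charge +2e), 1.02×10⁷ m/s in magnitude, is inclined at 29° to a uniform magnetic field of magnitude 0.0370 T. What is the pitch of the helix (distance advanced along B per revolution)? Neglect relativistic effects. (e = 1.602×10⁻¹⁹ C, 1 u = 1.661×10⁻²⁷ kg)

p ≈ 23.6 m

v∥ = v cosθ = 1.02×10⁷·cos29° ≈ 8.921×10⁶ m/s.
T = 2πm/(|q|B) = 2π(4.983×10⁻²⁷)/((3.204×10⁻¹⁹)(0.0370)) ≈ 2.641×10⁻⁶ s.
pitch = v∥ T = (8.921×10⁶)(2.641×10⁻⁶) ≈ 23.6 m.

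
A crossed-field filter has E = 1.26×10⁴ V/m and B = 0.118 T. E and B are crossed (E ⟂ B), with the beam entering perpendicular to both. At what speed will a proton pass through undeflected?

v = 1.07×10⁵ m/s

Straight-line motion ⇒ electric and magnetic forces cancel, so E = vB.
v = E/B = 1.26×10⁴/0.118 = 1.07×10⁵ m/s.
The result is independent of the particle's charge and mass.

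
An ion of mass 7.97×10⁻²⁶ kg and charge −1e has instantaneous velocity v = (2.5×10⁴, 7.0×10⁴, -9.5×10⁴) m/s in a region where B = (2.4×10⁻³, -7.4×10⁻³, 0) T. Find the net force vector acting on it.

F ≈ (1.13×10⁻¹⁶, 3.65×10⁻¹⁷, 5.66×10⁻¹⁷) N

v×B = (-703, -228, -353) N/C.
F = q v×B = (−1.602×10⁻¹⁹ C)·(-703, -228, -353) = (1.13×10⁻¹⁶, 3.65×10⁻¹⁷, 5.66×10⁻¹⁷) N.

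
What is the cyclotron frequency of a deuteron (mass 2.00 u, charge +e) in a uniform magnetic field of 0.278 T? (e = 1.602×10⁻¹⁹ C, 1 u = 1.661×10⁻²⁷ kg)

f ≈ 2.13×10⁶ Hz

f = |q|B/(2πm).
f = (1.602×10⁻¹⁹)(0.278)/(2π·3.322×10⁻²⁷) ≈ 2.13×10⁶ Hz.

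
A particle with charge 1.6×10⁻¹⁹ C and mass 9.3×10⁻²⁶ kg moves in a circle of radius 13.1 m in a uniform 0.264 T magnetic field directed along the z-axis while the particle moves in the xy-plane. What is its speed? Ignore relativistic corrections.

From |q|vB = mv²/r, v = |q|Br/m.
v = (1.6×10⁻¹⁹)(0.264)(13.1)/9.3×10⁻²⁶ ≈ 5.95×10⁶ m/s.

v ≈ 5.95×10⁶ m/s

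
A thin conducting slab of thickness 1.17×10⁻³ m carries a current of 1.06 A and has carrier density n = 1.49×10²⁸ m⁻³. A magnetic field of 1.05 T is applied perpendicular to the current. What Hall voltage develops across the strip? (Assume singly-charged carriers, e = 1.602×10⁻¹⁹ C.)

V_H = IB/(n e t).
V_H = (1.06)(1.05)/((1.49×10²⁸)(1.602×10⁻¹⁹)(1.17×10⁻³)) ≈ 3.99×10⁻⁷ V.

V_H ≈ 3.99×10⁻⁷ V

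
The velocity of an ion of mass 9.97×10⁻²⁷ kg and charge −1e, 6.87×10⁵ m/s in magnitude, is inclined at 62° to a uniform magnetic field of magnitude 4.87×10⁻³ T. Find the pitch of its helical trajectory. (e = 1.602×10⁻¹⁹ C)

v∥ = v cosθ = 6.87×10⁵·cos62° ≈ 3.225×10⁵ m/s.
T = 2πm/(|q|B) = 2π(9.97×10⁻²⁷)/((1.602×10⁻¹⁹)(4.87×10⁻³)) ≈ 8.029×10⁻⁵ s.
pitch = v∥ T = (3.225×10⁵)(8.029×10⁻⁵) ≈ 25.9 m.

p ≈ 25.9 m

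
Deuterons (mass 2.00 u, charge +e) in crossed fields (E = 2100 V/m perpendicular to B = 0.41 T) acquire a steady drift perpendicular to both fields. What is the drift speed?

In crossed fields the guiding centre drifts at v_d = |E×B|/B² = E/B, independent of charge and mass.
v_d = 2100/0.41 = 5100 m/s.

v_d ≈ 5100 m/s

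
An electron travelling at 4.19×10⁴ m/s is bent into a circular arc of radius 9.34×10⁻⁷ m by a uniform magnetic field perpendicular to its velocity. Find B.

B ≈ 0.255 T

From |q|vB = mv²/r, B = mv/(|q|r).
B = (9.109×10⁻³¹)(4.19×10⁴)/((1.602×10⁻¹⁹)(9.34×10⁻⁷)) ≈ 0.255 T.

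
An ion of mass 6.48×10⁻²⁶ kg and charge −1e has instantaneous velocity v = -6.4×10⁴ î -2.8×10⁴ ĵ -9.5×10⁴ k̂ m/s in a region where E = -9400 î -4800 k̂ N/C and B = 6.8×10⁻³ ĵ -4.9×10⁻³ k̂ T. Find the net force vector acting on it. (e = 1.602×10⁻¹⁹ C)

v×B = (783, -314, -435) N/C.
E + v×B = (-8620, -314, -5240) N/C.
F = q(E + v×B) = (−1.602×10⁻¹⁹ C)·(-8620, -314, -5240) = (1.38×10⁻¹⁵, 5.02×10⁻¹⁷, 8.39×10⁻¹⁶) N.

F ≈ (1.38×10⁻¹⁵, 5.02×10⁻¹⁷, 8.39×10⁻¹⁶) N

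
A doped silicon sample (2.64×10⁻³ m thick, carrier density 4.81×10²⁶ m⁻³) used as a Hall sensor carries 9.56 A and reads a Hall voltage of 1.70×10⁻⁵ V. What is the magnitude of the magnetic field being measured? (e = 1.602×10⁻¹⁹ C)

B ≈ 0.362 T

From V_H = IB/(n e t), B = V_H n e t / I.
B = (1.70×10⁻⁵)(4.81×10²⁶)(1.602×10⁻¹⁹)(2.64×10⁻³)/9.56 ≈ 0.362 T.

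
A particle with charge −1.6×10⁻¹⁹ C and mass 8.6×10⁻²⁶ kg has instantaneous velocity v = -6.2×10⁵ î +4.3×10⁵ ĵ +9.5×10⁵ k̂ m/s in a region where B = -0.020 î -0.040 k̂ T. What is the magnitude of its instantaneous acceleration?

v×B = (-1.72×10⁴, -4.38×10⁴, 8600) N/C.
F = q v×B = (−1.6×10⁻¹⁹ C)·(-1.72×10⁴, -4.38×10⁴, 8600) = (2.75×10⁻¹⁵, 7.01×10⁻¹⁵, -1.38×10⁻¹⁵) N.
|a| = |F|/m = 7.654×10⁻¹⁵/8.6×10⁻²⁶ ≈ 8.90×10¹⁰ m/s².

|a| ≈ 8.90×10¹⁰ m/s²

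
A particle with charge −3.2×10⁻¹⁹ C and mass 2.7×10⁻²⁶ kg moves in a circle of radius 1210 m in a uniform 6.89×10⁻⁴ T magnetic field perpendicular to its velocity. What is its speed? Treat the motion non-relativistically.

From |q|vB = mv²/r, v = |q|Br/m.
v = (3.2×10⁻¹⁹)(6.89×10⁻⁴)(1210)/2.7×10⁻²⁶ ≈ 9.88×10⁶ m/s.

v ≈ 9.88×10⁶ m/s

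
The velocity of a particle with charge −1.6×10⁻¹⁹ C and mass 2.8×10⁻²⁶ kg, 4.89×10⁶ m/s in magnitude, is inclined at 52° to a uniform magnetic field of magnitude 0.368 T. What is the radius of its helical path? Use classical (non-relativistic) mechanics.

v⊥ = v sinθ = 4.89×10⁶·sin52° ≈ 3.853×10⁶ m/s.
r = m v⊥/(|q|B) = (2.8×10⁻²⁶)(3.853×10⁶)/((1.6×10⁻¹⁹)(0.368)) ≈ 1.83 m.

r ≈ 1.83 m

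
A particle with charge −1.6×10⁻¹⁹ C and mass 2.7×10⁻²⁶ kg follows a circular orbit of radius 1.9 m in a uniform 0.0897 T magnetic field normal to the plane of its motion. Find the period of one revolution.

T ≈ 1.18×10⁻⁵ s

The cyclotron period depends only on m, q, B: T = 2πm/(|q|B).
T = 2π(2.7×10⁻²⁶)/((1.6×10⁻¹⁹)(0.0897)) ≈ 1.18×10⁻⁵ s.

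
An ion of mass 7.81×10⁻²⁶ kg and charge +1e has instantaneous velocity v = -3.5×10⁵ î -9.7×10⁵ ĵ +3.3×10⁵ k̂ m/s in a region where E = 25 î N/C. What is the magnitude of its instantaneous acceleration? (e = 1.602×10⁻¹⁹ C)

Only an electric field acts, so F = qE = (1.602×10⁻¹⁹ C)·(25.0, 0, 0) = (4.00×10⁻¹⁸, 0, 0) N.
|a| = |F|/m = 4.005×10⁻¹⁸/7.81×10⁻²⁶ ≈ 5.13×10⁷ m/s².

|a| ≈ 5.13×10⁷ m/s²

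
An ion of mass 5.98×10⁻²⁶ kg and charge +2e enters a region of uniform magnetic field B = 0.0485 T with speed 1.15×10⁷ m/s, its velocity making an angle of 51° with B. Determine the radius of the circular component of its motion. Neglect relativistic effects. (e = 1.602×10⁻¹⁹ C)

v⊥ = v sinθ = 1.15×10⁷·sin51° ≈ 8.937×10⁶ m/s.
r = m v⊥/(|q|B) = (5.98×10⁻²⁶)(8.937×10⁶)/((3.204×10⁻¹⁹)(0.0485)) ≈ 34.4 m.

r ≈ 34.4 m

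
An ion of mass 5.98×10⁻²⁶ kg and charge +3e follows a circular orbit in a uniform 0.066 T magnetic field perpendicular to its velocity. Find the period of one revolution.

T ≈ 1.2×10⁻⁵ s

The cyclotron period depends only on m, q, B: T = 2πm/(|q|B).
T = 2π(5.98×10⁻²⁶)/((4.806×10⁻¹⁹)(0.066)) ≈ 1.2×10⁻⁵ s.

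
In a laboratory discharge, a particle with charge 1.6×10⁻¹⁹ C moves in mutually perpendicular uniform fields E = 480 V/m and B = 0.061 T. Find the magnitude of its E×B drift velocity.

In crossed fields the guiding centre drifts at v_d = |E×B|/B² = E/B, independent of charge and mass.
v_d = 480/0.061 = 7900 m/s.

v_d ≈ 7900 m/s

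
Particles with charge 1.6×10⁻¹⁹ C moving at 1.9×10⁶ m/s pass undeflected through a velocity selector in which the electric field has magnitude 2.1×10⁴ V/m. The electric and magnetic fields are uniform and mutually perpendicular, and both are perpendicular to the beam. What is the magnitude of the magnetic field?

Balance of forces in the selector: qE = qvB ⇒ B = E/v.
B = 2.1×10⁴/1.9×10⁶ = 0.011 T.

B = 0.011 T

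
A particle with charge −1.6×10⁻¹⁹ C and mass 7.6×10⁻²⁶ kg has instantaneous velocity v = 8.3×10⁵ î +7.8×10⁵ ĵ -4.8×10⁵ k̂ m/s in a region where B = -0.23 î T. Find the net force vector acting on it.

v×B = (0, 1.10×10⁵, 1.79×10⁵) N/C.
F = q v×B = (−1.6×10⁻¹⁹ C)·(0, 1.10×10⁵, 1.79×10⁵) = (0, -1.77×10⁻¹⁴, -2.87×10⁻¹⁴) N.

F ≈ (0, -1.77×10⁻¹⁴, -2.87×10⁻¹⁴) N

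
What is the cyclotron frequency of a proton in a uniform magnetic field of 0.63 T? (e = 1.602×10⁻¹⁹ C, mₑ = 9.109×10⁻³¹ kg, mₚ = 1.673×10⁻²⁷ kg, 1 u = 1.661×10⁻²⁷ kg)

f = |q|B/(2πm).
f = (1.602×10⁻¹⁹)(0.63)/(2π·1.673×10⁻²⁷) ≈ 9.6×10⁶ Hz.

f ≈ 9.6×10⁶ Hz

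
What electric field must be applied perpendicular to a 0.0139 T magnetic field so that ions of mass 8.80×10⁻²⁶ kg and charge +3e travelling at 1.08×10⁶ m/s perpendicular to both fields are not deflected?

For straight-line motion qE = qvB, so E = vB.
E = 1.08×10⁶ × 0.0139 = 1.50×10⁴ V/m.

E = 1.50×10⁴ V/m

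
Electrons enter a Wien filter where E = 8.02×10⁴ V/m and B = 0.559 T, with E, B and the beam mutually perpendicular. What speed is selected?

v = 1.43×10⁵ m/s

Straight-line motion ⇒ electric and magnetic forces cancel, so E = vB.
v = E/B = 8.02×10⁴/0.559 = 1.43×10⁵ m/s.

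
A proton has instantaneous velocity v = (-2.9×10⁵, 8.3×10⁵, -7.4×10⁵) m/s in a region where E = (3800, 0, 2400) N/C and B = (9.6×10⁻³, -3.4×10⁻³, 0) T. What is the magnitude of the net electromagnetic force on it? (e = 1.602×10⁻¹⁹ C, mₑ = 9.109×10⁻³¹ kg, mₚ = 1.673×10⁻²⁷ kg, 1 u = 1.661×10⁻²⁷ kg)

v×B = (-2520, -7100, -6980) N/C.
E + v×B = (1280, -7100, -4580) N/C.
F = q(E + v×B) = (1.602×10⁻¹⁹ C)·(1280, -7100, -4580) = (2.06×10⁻¹⁶, -1.14×10⁻¹⁵, -7.34×10⁻¹⁶) N.
|F| = 1.37×10⁻¹⁵ N.

|F| ≈ 1.37×10⁻¹⁵ N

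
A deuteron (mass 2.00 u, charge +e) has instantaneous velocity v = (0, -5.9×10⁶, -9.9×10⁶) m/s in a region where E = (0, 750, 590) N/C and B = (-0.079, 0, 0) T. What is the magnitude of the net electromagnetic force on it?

|F| ≈ 1.46×10⁻¹³ N

v×B = (0, 7.82×10⁵, -4.66×10⁵) N/C.
E + v×B = (0, 7.83×10⁵, -4.66×10⁵) N/C.
F = q(E + v×B) = (1.602×10⁻¹⁹ C)·(0, 7.83×10⁵, -4.66×10⁵) = (0, 1.25×10⁻¹³, -7.46×10⁻¹⁴) N.
|F| = 1.46×10⁻¹³ N.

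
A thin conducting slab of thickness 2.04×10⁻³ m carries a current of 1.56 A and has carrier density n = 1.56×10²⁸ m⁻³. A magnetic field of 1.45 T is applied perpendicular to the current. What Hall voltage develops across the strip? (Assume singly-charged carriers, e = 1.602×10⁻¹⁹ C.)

V_H = IB/(n e t).
V_H = (1.56)(1.45)/((1.56×10²⁸)(1.602×10⁻¹⁹)(2.04×10⁻³)) ≈ 4.44×10⁻⁷ V.

V_H ≈ 4.44×10⁻⁷ V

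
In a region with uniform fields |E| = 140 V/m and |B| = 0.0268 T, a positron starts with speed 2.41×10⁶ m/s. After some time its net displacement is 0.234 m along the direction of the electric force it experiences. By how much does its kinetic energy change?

ΔKE ≈ 5.25×10⁻¹⁸ J

The magnetic force is always ⟂ v and does no work; only the electric force changes KE.
ΔKE = F_E · d = |q|E d = (1.602×10⁻¹⁹)(140)(0.234) ≈ 5.25×10⁻¹⁸ J.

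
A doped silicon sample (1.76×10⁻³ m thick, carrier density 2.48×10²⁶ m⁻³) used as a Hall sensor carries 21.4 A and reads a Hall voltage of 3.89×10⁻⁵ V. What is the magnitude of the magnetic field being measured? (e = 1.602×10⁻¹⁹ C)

B ≈ 0.127 T

From V_H = IB/(n e t), B = V_H n e t / I.
B = (3.89×10⁻⁵)(2.48×10²⁶)(1.602×10⁻¹⁹)(1.76×10⁻³)/21.4 ≈ 0.127 T.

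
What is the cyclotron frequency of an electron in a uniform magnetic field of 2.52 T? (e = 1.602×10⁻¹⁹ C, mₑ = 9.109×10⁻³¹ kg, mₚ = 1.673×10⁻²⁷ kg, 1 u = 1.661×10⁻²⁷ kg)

f ≈ 7.05×10¹⁰ Hz

f = |q|B/(2πm).
f = (1.602×10⁻¹⁹)(2.52)/(2π·9.109×10⁻³¹) ≈ 7.05×10¹⁰ Hz.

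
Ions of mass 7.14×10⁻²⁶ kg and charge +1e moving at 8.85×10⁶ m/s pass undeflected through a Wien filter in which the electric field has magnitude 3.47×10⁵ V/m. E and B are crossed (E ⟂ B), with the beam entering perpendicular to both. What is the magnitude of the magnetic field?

Balance of forces in the selector: qE = qvB ⇒ B = E/v.
B = 3.47×10⁵/8.85×10⁶ = 0.0392 T.

B = 0.0392 T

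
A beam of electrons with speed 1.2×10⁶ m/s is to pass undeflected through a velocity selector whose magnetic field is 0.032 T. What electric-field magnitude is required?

E = 3.8×10⁴ V/m

For straight-line motion qE = qvB, so E = vB.
E = 1.2×10⁶ × 0.032 = 3.8×10⁴ V/m.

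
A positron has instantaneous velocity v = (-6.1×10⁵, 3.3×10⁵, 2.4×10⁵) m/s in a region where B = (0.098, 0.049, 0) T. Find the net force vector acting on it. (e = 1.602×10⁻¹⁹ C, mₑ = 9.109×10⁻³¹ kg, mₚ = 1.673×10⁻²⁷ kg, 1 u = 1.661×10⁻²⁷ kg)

F ≈ (-1.88×10⁻¹⁵, 3.77×10⁻¹⁵, -9.97×10⁻¹⁵) N

v×B = (-1.18×10⁴, 2.35×10⁴, -6.22×10⁴) N/C.
F = q v×B = (1.602×10⁻¹⁹ C)·(-1.18×10⁴, 2.35×10⁴, -6.22×10⁴) = (-1.88×10⁻¹⁵, 3.77×10⁻¹⁵, -9.97×10⁻¹⁵) N.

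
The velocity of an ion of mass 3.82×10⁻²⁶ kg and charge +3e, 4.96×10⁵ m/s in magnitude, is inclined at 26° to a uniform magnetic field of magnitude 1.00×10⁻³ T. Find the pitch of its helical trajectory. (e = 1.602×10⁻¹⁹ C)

p ≈ 223 m

v∥ = v cosθ = 4.96×10⁵·cos26° ≈ 4.458×10⁵ m/s.
T = 2πm/(|q|B) = 2π(3.82×10⁻²⁶)/((4.806×10⁻¹⁹)(1.00×10⁻³)) ≈ 4.994×10⁻⁴ s.
pitch = v∥ T = (4.458×10⁵)(4.994×10⁻⁴) ≈ 223 m.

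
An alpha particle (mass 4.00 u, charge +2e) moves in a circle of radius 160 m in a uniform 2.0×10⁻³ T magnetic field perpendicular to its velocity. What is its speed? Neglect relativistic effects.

From |q|vB = mv²/r, v = |q|Br/m.
v = (3.204×10⁻¹⁹)(2.0×10⁻³)(160)/6.644×10⁻²⁷ ≈ 1.5×10⁷ m/s.

v ≈ 1.5×10⁷ m/s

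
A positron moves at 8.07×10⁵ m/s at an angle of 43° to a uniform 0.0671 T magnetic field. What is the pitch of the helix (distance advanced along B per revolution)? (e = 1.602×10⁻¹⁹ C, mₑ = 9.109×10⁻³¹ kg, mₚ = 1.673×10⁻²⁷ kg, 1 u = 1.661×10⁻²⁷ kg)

v∥ = v cosθ = 8.07×10⁵·cos43° ≈ 5.902×10⁵ m/s.
T = 2πm/(|q|B) = 2π(9.109×10⁻³¹)/((1.602×10⁻¹⁹)(0.0671)) ≈ 5.324×10⁻¹⁰ s.
pitch = v∥ T = (5.902×10⁵)(5.324×10⁻¹⁰) ≈ 3.14×10⁻⁴ m.

p ≈ 3.14×10⁻⁴ m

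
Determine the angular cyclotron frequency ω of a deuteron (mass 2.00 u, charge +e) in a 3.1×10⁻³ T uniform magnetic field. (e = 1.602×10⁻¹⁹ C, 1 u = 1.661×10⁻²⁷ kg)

ω ≈ 1.5×10⁵ rad/s

ω = |q|B/m.
ω = (1.602×10⁻¹⁹)(3.1×10⁻³)/3.322×10⁻²⁷ ≈ 1.5×10⁵ rad/s.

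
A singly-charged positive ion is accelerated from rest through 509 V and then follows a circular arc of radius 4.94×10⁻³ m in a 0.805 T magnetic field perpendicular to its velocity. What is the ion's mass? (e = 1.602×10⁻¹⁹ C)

m ≈ 2.49×10⁻²⁷ kg

Combine |q|V = ½mv² and r = mv/(|q|B): eliminate v to get m = qB²r²/(2V).
m = (1.602×10⁻¹⁹)(0.805)²(4.94×10⁻³)²/(2·509) ≈ 2.49×10⁻²⁷ kg.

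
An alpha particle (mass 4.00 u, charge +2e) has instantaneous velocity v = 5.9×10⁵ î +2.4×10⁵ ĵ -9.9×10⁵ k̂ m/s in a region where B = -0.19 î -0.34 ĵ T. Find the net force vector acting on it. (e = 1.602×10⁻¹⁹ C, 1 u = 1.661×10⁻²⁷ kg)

v×B = (-3.37×10⁵, 1.88×10⁵, -1.55×10⁵) N/C.
F = q v×B = (3.204×10⁻¹⁹ C)·(-3.37×10⁵, 1.88×10⁵, -1.55×10⁵) = (-1.08×10⁻¹³, 6.03×10⁻¹⁴, -4.97×10⁻¹⁴) N.

F ≈ (-1.08×10⁻¹³, 6.03×10⁻¹⁴, -4.97×10⁻¹⁴) N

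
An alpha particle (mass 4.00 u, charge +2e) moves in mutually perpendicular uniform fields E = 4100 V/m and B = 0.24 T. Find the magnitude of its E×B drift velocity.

v_d ≈ 1.7×10⁴ m/s

In crossed fields the guiding centre drifts at v_d = |E×B|/B² = E/B, independent of charge and mass.
v_d = 4100/0.24 = 1.7×10⁴ m/s.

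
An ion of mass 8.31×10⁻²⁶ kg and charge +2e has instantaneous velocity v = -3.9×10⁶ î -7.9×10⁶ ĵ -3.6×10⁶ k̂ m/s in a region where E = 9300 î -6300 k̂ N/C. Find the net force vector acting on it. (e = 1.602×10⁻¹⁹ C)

Only an electric field acts, so F = qE = (3.204×10⁻¹⁹ C)·(9300, 0, -6300) = (2.98×10⁻¹⁵, 0, -2.02×10⁻¹⁵) N.

F ≈ (2.98×10⁻¹⁵, 0, -2.02×10⁻¹⁵) N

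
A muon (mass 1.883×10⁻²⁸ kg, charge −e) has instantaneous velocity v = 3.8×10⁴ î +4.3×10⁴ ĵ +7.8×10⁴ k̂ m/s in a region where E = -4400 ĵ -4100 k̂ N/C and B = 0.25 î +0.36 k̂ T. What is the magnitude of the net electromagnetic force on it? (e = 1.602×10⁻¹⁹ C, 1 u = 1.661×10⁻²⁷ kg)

|F| ≈ 3.44×10⁻¹⁵ N

v×B = (1.55×10⁴, 5820, -1.08×10⁴) N/C.
E + v×B = (1.55×10⁴, 1420, -1.48×10⁴) N/C.
F = q(E + v×B) = (−1.602×10⁻¹⁹ C)·(1.55×10⁴, 1420, -1.48×10⁴) = (-2.48×10⁻¹⁵, -2.27×10⁻¹⁶, 2.38×10⁻¹⁵) N.
|F| = 3.44×10⁻¹⁵ N.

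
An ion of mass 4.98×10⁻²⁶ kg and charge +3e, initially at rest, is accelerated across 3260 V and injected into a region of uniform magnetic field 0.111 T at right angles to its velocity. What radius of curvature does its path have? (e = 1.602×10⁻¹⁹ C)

Acceleration: |q|V = ½mv² ⇒ v = √(2|q|V/m) = √(2·4.806×10⁻¹⁹·3260/4.98×10⁻²⁶) ≈ 2.508×10⁵ m/s.
In the field: r = mv/(|q|B) = (4.98×10⁻²⁶)(2.508×10⁵)/((4.806×10⁻¹⁹)(0.111)) ≈ 0.234 m.

r ≈ 0.234 m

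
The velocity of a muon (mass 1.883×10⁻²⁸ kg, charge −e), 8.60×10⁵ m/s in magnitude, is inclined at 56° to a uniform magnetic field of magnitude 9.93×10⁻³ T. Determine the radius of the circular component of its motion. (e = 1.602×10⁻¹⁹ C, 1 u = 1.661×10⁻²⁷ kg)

v⊥ = v sinθ = 8.60×10⁵·sin56° ≈ 7.130×10⁵ m/s.
r = m v⊥/(|q|B) = (1.883×10⁻²⁸)(7.130×10⁵)/((1.602×10⁻¹⁹)(9.93×10⁻³)) ≈ 0.0844 m.

r ≈ 0.0844 m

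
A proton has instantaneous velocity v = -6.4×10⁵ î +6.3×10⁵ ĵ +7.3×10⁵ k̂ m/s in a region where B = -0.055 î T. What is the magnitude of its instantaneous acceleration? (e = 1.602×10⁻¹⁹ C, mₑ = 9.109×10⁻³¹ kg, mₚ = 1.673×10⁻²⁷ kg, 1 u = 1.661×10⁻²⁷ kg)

v×B = (0, -4.02×10⁴, 3.46×10⁴) N/C.
F = q v×B = (1.602×10⁻¹⁹ C)·(0, -4.02×10⁴, 3.46×10⁴) = (0, -6.43×10⁻¹⁵, 5.55×10⁻¹⁵) N.
|a| = |F|/m = 8.496×10⁻¹⁵/1.673×10⁻²⁷ ≈ 5.08×10¹² m/s².

|a| ≈ 5.08×10¹² m/s²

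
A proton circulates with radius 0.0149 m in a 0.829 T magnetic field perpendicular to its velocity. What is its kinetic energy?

v = |q|Br/m, then KE = ½mv² = (qBr)²/(2m).
v = (1.602×10⁻¹⁹)(0.829)(0.0149)/1.673×10⁻²⁷ ≈ 1.183×10⁶ m/s.
KE = ½(1.673×10⁻²⁷)(1.183×10⁶)² ≈ 1.17×10⁻¹⁵ J = 7300 eV.

KE ≈ 7300 eV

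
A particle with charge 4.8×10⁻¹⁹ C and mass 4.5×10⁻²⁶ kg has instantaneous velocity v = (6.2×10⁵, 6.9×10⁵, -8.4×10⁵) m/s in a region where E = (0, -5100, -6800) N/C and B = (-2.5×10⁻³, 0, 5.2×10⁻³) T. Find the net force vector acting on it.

v×B = (3590, -1120, 1720) N/C.
E + v×B = (3590, -6220, -5080) N/C.
F = q(E + v×B) = (4.8×10⁻¹⁹ C)·(3590, -6220, -5080) = (1.72×10⁻¹⁵, -2.99×10⁻¹⁵, -2.44×10⁻¹⁵) N.

F ≈ (1.72×10⁻¹⁵, -2.99×10⁻¹⁵, -2.44×10⁻¹⁵) N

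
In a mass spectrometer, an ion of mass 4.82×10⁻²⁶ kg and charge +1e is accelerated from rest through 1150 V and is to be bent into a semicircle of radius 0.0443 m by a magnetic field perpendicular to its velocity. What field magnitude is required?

B ≈ 0.594 T

v = √(2|q|V/m) = √(2·1.602×10⁻¹⁹·1150/4.82×10⁻²⁶) ≈ 8.743×10⁴ m/s.
B = mv/(|q|r) = (4.82×10⁻²⁶)(8.743×10⁴)/((1.602×10⁻¹⁹)(0.0443)) ≈ 0.594 T.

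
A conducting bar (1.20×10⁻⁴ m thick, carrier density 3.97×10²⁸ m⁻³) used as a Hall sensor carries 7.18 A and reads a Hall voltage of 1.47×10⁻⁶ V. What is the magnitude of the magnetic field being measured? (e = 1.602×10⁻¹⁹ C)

B ≈ 0.156 T

From V_H = IB/(n e t), B = V_H n e t / I.
B = (1.47×10⁻⁶)(3.97×10²⁸)(1.602×10⁻¹⁹)(1.20×10⁻⁴)/7.18 ≈ 0.156 T.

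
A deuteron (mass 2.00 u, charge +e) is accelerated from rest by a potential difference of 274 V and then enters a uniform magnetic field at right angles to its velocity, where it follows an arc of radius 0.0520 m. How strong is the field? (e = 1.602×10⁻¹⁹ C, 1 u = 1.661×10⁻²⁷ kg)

B ≈ 0.0648 T

v = √(2|q|V/m) = √(2·1.602×10⁻¹⁹·274/3.322×10⁻²⁷) ≈ 1.626×10⁵ m/s.
B = mv/(|q|r) = (3.322×10⁻²⁷)(1.626×10⁵)/((1.602×10⁻¹⁹)(0.0520)) ≈ 0.0648 T.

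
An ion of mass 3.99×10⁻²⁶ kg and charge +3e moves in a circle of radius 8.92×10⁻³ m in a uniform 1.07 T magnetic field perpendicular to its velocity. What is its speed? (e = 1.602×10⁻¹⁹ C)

v ≈ 1.15×10⁵ m/s

From |q|vB = mv²/r, v = |q|Br/m.
v = (4.806×10⁻¹⁹)(1.07)(8.92×10⁻³)/3.99×10⁻²⁶ ≈ 1.15×10⁵ m/s.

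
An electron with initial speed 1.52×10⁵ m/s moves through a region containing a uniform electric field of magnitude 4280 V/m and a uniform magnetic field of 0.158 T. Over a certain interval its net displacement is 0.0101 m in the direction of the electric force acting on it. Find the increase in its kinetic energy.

ΔKE ≈ 6.93×10⁻¹⁸ J

The magnetic force is always ⟂ v and does no work; only the electric force changes KE.
ΔKE = F_E · d = |q|E d = (1.602×10⁻¹⁹)(4280)(0.0101) ≈ 6.93×10⁻¹⁸ J.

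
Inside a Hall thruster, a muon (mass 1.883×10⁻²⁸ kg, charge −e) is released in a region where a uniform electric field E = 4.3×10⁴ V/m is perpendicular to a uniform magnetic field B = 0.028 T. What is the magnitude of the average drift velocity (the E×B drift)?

The steady drift has the magnetic force balancing the electric force, so v_d = E/B.
v_d = 4.3×10⁴/0.028 = 1.5×10⁶ m/s.

v_d ≈ 1.5×10⁶ m/s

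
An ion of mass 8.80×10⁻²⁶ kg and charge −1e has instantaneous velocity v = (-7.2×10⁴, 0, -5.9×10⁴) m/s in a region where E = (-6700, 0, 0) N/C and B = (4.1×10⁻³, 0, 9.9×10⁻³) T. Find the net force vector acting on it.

F ≈ (1.07×10⁻¹⁵, -7.54×10⁻¹⁷, 0) N

v×B = (0, 471, 0) N/C.
E + v×B = (-6700, 471, 0) N/C.
F = q(E + v×B) = (−1.602×10⁻¹⁹ C)·(-6700, 471, 0) = (1.07×10⁻¹⁵, -7.54×10⁻¹⁷, 0) N.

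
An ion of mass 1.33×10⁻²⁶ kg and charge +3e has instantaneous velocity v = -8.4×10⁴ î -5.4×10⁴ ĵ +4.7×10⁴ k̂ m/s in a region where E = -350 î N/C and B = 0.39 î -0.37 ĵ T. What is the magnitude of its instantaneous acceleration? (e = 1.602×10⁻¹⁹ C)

v×B = (1.74×10⁴, 1.83×10⁴, 5.21×10⁴) N/C.
E + v×B = (1.70×10⁴, 1.83×10⁴, 5.21×10⁴) N/C.
F = q(E + v×B) = (4.806×10⁻¹⁹ C)·(1.70×10⁴, 1.83×10⁴, 5.21×10⁴) = (8.19×10⁻¹⁵, 8.81×10⁻¹⁵, 2.51×10⁻¹⁴) N.
|a| = |F|/m = 2.780×10⁻¹⁴/1.33×10⁻²⁶ ≈ 2.09×10¹² m/s².

|a| ≈ 2.09×10¹² m/s²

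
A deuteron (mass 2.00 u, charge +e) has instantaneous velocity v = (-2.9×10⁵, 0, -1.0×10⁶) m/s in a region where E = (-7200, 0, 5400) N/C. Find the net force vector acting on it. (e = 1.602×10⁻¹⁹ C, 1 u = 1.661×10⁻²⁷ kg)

Only an electric field acts, so F = qE = (1.602×10⁻¹⁹ C)·(-7200, 0, 5400) = (-1.15×10⁻¹⁵, 0, 8.65×10⁻¹⁶) N.

F ≈ (-1.15×10⁻¹⁵, 0, 8.65×10⁻¹⁶) N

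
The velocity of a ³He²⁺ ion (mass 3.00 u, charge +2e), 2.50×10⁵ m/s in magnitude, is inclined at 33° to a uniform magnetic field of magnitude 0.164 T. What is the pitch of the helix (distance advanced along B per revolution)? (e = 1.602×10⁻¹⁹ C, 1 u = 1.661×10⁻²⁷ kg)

v∥ = v cosθ = 2.50×10⁵·cos33° ≈ 2.097×10⁵ m/s.
T = 2πm/(|q|B) = 2π(4.983×10⁻²⁷)/((3.204×10⁻¹⁹)(0.164)) ≈ 5.958×10⁻⁷ s.
pitch = v∥ T = (2.097×10⁵)(5.958×10⁻⁷) ≈ 0.125 m.

p ≈ 0.125 m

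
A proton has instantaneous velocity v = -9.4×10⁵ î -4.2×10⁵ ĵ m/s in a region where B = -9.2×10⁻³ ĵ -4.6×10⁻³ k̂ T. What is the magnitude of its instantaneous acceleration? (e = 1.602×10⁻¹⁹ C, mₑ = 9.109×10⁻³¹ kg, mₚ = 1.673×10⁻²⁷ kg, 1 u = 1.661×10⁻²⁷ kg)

v×B = (1930, -4320, 8650) N/C.
F = q v×B = (1.602×10⁻¹⁹ C)·(1930, -4320, 8650) = (3.10×10⁻¹⁶, -6.93×10⁻¹⁶, 1.39×10⁻¹⁵) N.
|a| = |F|/m = 1.580×10⁻¹⁵/1.673×10⁻²⁷ ≈ 9.44×10¹¹ m/s².

|a| ≈ 9.44×10¹¹ m/s²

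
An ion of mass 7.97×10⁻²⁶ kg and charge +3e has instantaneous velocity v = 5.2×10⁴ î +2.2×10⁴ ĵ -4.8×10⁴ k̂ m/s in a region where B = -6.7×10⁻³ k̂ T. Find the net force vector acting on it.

v×B = (-147, 348, 0) N/C.
F = q v×B = (4.806×10⁻¹⁹ C)·(-147, 348, 0) = (-7.08×10⁻¹⁷, 1.67×10⁻¹⁶, 0) N.

F ≈ (-7.08×10⁻¹⁷, 1.67×10⁻¹⁶, 0) N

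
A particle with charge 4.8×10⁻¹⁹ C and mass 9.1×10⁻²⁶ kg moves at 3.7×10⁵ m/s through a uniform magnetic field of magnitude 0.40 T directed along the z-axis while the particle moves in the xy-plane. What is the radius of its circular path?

The magnetic force provides the centripetal force: |q|vB = mv²/r.
r = mv/(|q|B) = (9.1×10⁻²⁶)(3.7×10⁵)/((4.8×10⁻¹⁹)(0.40)) ≈ 0.18 m.

r ≈ 0.18 m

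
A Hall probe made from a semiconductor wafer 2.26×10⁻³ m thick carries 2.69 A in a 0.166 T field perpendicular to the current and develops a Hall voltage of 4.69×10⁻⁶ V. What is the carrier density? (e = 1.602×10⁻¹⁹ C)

n ≈ 2.63×10²⁶ m⁻³

From V_H = IB/(n e t), n = IB/(V_H e t).
n = (2.69)(0.166)/((4.69×10⁻⁶)(1.602×10⁻¹⁹)(2.26×10⁻³)) ≈ 2.63×10²⁶ m⁻³.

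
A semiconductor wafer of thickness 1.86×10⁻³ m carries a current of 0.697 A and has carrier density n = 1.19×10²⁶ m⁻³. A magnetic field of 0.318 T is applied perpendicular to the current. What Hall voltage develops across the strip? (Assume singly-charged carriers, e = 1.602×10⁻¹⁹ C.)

V_H ≈ 6.25×10⁻⁶ V

V_H = IB/(n e t).
V_H = (0.697)(0.318)/((1.19×10²⁶)(1.602×10⁻¹⁹)(1.86×10⁻³)) ≈ 6.25×10⁻⁶ V.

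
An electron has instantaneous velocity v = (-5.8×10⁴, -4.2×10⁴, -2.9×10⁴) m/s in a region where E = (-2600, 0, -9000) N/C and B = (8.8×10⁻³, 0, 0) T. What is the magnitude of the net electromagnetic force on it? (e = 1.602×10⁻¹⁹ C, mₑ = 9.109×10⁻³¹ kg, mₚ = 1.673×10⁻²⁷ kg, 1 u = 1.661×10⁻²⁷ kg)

v×B = (0, -255, 370) N/C.
E + v×B = (-2600, -255, -8630) N/C.
F = q(E + v×B) = (−1.602×10⁻¹⁹ C)·(-2600, -255, -8630) = (4.17×10⁻¹⁶, 4.09×10⁻¹⁷, 1.38×10⁻¹⁵) N.
|F| = 1.44×10⁻¹⁵ N.

|F| ≈ 1.44×10⁻¹⁵ N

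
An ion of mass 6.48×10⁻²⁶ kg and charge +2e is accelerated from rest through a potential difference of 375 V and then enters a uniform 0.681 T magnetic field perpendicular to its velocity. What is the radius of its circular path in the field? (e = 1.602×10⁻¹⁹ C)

r ≈ 0.0181 m

Acceleration: |q|V = ½mv² ⇒ v = √(2|q|V/m) = √(2·3.204×10⁻¹⁹·375/6.48×10⁻²⁶) ≈ 6.090×10⁴ m/s.
In the field: r = mv/(|q|B) = (6.48×10⁻²⁶)(6.090×10⁴)/((3.204×10⁻¹⁹)(0.681)) ≈ 0.0181 m.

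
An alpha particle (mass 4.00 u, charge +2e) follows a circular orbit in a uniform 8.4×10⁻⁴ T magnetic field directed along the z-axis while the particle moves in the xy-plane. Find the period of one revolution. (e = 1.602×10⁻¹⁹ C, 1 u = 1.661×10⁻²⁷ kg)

The cyclotron period depends only on m, q, B: T = 2πm/(|q|B).
T = 2π(6.644×10⁻²⁷)/((3.204×10⁻¹⁹)(8.4×10⁻⁴)) ≈ 1.6×10⁻⁴ s.

T ≈ 1.6×10⁻⁴ s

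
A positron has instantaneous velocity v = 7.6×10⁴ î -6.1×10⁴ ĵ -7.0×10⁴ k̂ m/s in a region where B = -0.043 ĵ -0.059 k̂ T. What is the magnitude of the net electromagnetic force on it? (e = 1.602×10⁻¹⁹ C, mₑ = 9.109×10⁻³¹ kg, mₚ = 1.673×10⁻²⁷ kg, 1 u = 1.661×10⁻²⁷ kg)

|F| ≈ 8.94×10⁻¹⁶ N

v×B = (589, 4480, -3270) N/C.
F = q v×B = (1.602×10⁻¹⁹ C)·(589, 4480, -3270) = (9.44×10⁻¹⁷, 7.18×10⁻¹⁶, -5.24×10⁻¹⁶) N.
|F| = 8.94×10⁻¹⁶ N.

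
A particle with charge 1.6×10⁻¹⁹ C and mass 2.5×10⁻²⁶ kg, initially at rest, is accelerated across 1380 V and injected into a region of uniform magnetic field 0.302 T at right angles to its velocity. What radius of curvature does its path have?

r ≈ 0.0688 m

Acceleration: |q|V = ½mv² ⇒ v = √(2|q|V/m) = √(2·1.6×10⁻¹⁹·1380/2.5×10⁻²⁶) ≈ 1.329×10⁵ m/s.
In the field: r = mv/(|q|B) = (2.5×10⁻²⁶)(1.329×10⁵)/((1.6×10⁻¹⁹)(0.302)) ≈ 0.0688 m.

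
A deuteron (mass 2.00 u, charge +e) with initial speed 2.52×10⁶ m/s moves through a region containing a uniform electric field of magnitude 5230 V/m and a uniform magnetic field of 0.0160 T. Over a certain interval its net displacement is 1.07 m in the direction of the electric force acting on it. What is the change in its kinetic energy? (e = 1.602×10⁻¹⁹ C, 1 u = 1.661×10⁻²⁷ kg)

ΔKE ≈ 8.96×10⁻¹⁶ J

The magnetic force is always ⟂ v and does no work; only the electric force changes KE.
ΔKE = F_E · d = |q|E d = (1.602×10⁻¹⁹)(5230)(1.07) ≈ 8.96×10⁻¹⁶ J.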